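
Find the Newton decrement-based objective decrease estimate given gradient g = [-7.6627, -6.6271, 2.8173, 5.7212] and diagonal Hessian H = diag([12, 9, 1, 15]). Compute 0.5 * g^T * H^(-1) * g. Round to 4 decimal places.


Step 1: H is diagonal, so H^(-1) * g = [-0.6386, -0.7363, 2.8173, 0.3814].
Step 2: g^T H^(-1) g = sum_i g_i^2 / H_ii
  = (-7.6627)^2/12 + (-6.6271)^2/9 + (2.8173)^2/1 + (5.7212)^2/15
  = 4.8931 + 4.8798 + 7.9372 + 2.1821 = 19.8922
Step 3: Objective decrease = 0.5 * g^T H^(-1) g = 9.9461


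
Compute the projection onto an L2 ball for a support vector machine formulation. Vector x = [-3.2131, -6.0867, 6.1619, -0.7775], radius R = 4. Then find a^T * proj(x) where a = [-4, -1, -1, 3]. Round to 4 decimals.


Step 1: Compute ||x|| (intermediates to 6 decimals).
||x|| = sqrt((-3.2131)^2 + (-6.0867)^2 + 6.1619^2 + (-0.7775)^2) = 9.270677
Step 2: Project.
Since ||x|| > R, scale = R/||x|| = 4/9.270677 = 0.431468, proj(x) = scale * x
proj(x) = [-1.38635, -2.626216, 2.658663, -0.335466]
Step 3: Dot product.
a^T * proj(x) = -4*(-1.38635) - 1*(-2.626216) - 1*2.658663 + 3*(-0.335466) = 4.5066


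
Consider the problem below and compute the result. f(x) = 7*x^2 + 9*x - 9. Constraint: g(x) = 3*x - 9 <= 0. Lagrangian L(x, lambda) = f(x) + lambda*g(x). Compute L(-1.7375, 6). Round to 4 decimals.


Step 1: Evaluate f(x).
f(-1.7375) = 7*(-1.7375)^2 + 9*(-1.7375) - 9 = -3.5052
Step 2: Evaluate g(x).
g(-1.7375) = 3*-1.7375 - 9 = -14.2125
Step 3: Compute Lagrangian.
L = -3.5052 + 6*-14.2125 = -88.7802


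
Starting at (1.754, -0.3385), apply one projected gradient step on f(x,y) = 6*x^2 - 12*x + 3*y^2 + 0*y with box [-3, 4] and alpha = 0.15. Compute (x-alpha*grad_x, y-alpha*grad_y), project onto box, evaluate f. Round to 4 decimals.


Step 1: Compute gradient at (1.754, -0.3385).
grad_x = 2*6*1.754 - 12 = 9.048
grad_y = 2*3*-0.3385 + 0 = -2.031
Step 2: Gradient step.
x_raw = 1.754 - 0.15*9.048 = 0.3968
y_raw = -0.3385 - 0.15*-2.031 = -0.0339
Step 3: Project onto [-3, 4].
x_proj = clip(0.3968) = 0.3968
y_proj = clip(-0.0339) = -0.0339
Step 4: Evaluate f.
f(0.3968, -0.0339) = -3.8135


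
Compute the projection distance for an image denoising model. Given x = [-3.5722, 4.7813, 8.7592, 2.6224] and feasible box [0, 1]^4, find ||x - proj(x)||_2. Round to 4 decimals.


Project each component onto [0, 1].
clip(-3.5722) = 0.0, clip(4.7813) = 1.0, clip(8.7592) = 1.0, clip(2.6224) = 1.0
Projection = [0.0, 1.0, 1.0, 1.0]
Squared diffs: [12.7606, 14.2982, 60.2052, 2.6322]
Distance = sqrt(89.8962) = 9.4814


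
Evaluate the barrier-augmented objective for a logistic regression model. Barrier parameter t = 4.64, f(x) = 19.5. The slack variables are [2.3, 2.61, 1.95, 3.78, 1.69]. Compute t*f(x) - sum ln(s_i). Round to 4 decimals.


Step 1: Compute log-barrier.
ln values: [0.8329, 0.9594, 0.6678, 1.3297, 0.5247]
phi = -(0.8329 + 0.9594 + 0.6678 + 1.3297 + 0.5247) = -4.3145
Step 2: Compute augmented objective.
t*f(x) = 4.64*19.5 = 90.48
Total = 90.48 - 4.3145 = 86.1655


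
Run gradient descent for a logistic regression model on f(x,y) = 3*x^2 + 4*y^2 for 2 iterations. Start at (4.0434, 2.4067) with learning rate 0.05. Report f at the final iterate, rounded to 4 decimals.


Gradient descent on f(x,y) = 3*x^2 + 4*y^2.
Starting point: (4.0434, 2.4067), alpha = 0.05
Step 1: grad_x = 2*3*4.0434 = 24.2604, grad_y = 2*4*2.4067 = 19.2536
  x_1 = 4.0434 - 0.05*24.2604 = 2.8304
  y_1 = 2.4067 - 0.05*19.2536 = 1.444
Step 2: grad_x = 2*3*2.8304 = 16.9823, grad_y = 2*4*1.444 = 11.5522
  x_2 = 2.8304 - 0.05*16.9823 = 1.9813
  y_2 = 1.444 - 0.05*11.5522 = 0.8664
f(1.9813, 0.8664) = 3*1.9813^2 + 4*0.8664^2 = 14.7789


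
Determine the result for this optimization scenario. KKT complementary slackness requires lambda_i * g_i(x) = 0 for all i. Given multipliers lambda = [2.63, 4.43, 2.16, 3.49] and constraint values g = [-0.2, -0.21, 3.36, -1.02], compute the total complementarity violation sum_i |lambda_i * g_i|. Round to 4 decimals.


KKT complementary slackness check:
lambda_1 * g_1 = 2.63 * -0.2 = -0.526
lambda_2 * g_2 = 4.43 * -0.21 = -0.9303
lambda_3 * g_3 = 2.16 * 3.36 = 7.2576
lambda_4 * g_4 = 3.49 * -1.02 = -3.5598
Total violation = 0.526 + 0.9303 + 7.2576 + 3.5598 = 12.2737


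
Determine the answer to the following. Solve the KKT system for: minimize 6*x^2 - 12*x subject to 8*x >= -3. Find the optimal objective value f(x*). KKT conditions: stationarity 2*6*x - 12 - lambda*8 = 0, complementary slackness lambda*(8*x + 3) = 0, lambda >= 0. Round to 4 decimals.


Step 1: Try lambda = 0 (constraint inactive).
Stationarity: 2*6*x - 12 = 0
x* = 12/(2*6) = 1.0
Check constraint: 8*1.0 = 8.0 >= -3 -- satisfied.
Step 2: Compute optimal value.
f(x*) = 6*1.0^2 - 12*1.0 = -6.0


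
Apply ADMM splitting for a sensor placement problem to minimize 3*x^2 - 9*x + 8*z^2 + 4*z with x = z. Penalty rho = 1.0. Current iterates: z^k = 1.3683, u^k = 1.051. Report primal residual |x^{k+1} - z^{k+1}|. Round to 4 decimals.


ADMM iteration with rho = 1.0, z^k = 1.3683, u^k = 1.051
Step 1: x-update.
Minimize 3*x^2 - 9*x + (1.0/2)*(x - 1.3683 + 1.051)^2
FOC: (2*3 + 1.0)*x = 9 + 1.0*(1.3683 - 1.051)
x^{k+1} = 1.331
Step 2: z-update.
Minimize 8*z^2 + 4*z + (1.0/2)*(1.331 - z + 1.051)^2
FOC: (2*8 + 1.0)*z = -4 + 1.0*(1.331 + 1.051)
z^{k+1} = -0.0952
Step 3: u-update.
u^{k+1} = 1.051 + 1.331 + 0.0952 = 2.4772
Step 4: Primal residual = |1.331 + 0.0952| = 1.4262


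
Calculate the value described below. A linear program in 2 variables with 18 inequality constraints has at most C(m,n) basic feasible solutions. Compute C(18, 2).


Each vertex corresponds to some choice of n active constraints out of m, so the number of vertices is at most C(m, n) = m! / (n!(m-n)!).
m = 18, n = 2
Numerator: 18 * 17
Denominator: 2! = 2
C(18, 2) = 153


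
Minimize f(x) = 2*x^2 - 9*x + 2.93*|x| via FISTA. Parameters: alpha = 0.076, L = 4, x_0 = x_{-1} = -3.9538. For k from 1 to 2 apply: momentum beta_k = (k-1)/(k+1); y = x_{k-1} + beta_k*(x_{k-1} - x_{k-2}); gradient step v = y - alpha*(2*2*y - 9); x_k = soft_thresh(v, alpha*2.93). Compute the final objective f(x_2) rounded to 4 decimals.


FISTA on f(x) = 2*x^2 - 9*x + 2.93*|x|
L = 4, alpha = 0.076
Iteration 1: beta = 0.0, y = -3.9538 + 0.0*(-3.9538 + 3.9538) = -3.9538
  grad(y) = -24.8152, v = y - alpha*grad = -2.0678
  prox(v) = soft_thresh(-2.0678, 0.2227) = -1.8452
Iteration 2: beta = 0.3333, y = -1.8452 + 0.3333*(-1.8452 + 3.9538) = -1.1423
  grad(y) = -13.5691, v = y - alpha*grad = -0.111
  prox(v) = soft_thresh(-0.111, 0.2227) = 0.0
f(x_2) = 2*0.0^2 - 9*0.0 + 2.93*|0.0| = 0.0


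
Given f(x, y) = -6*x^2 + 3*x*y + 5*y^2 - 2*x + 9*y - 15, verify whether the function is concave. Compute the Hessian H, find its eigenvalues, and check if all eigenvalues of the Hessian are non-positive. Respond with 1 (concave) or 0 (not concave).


The Hessian of f(x,y) = -6*x^2 + 3*x*y + 5*y^2 - 2*x + 9*y - 15 is:
H = [[-12, 3], [3, 10]]
Trace = -12 + 10 = -2
Determinant = -12*10 - (3)^2 = -129
Discriminant = (-2)^2 - 4*-129 = 520.0
Eigenvalues: lambda_1 = -12.4018, lambda_2 = 10.4018
The function is not concave.

0


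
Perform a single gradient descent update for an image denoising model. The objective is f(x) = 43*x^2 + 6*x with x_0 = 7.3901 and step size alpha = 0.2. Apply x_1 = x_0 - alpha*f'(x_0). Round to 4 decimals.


We compute the gradient at x_0 and apply the update.
f'(x) = 86*x + 6
f'(7.3901) = 86*7.3901 + 6 = 641.5486
x_1 = 7.3901 - 0.2*641.5486 = -120.9196


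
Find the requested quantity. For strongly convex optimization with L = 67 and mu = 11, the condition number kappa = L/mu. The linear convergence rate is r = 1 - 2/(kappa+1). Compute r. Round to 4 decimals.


Step 1: Compute the condition number.
kappa = L/mu = 67/11 = 6.0909
Step 2: Compute the convergence rate.
r = 1 - 2/(kappa + 1) = 1 - 2*mu/(L + mu) = (L - mu)/(L + mu) = 56/78 = 0.7179


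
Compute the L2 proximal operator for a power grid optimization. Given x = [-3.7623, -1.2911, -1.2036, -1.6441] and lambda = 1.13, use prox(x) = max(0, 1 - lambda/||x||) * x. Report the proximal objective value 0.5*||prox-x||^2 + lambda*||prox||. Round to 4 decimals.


Step 1: Compute ||x||.
||x|| = 4.4692
Step 2: Compute scaling factor.
scale = max(0, 1 - 1.13/4.4692) = 0.7472
Step 3: prox(x) = [-2.811, -0.9647, -0.8993, -1.2284]
||prox(x)|| = 3.3392
Step 4: Proximal objective.
0.5*||prox-x||^2 = 0.6385
lambda*||prox|| = 3.7733
Total = 4.4117


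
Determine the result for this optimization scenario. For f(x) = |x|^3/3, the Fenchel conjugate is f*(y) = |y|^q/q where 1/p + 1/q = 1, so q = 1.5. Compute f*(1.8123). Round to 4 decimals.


The conjugate exponent q satisfies 1/p + 1/q = 1.
p = 3, so q = 3/(3 - 1) = 1.5
|y|^q = 1.8123^1.5 = 2.4397
f*(1.8123) = 2.4397 / 1.5 = 1.6265


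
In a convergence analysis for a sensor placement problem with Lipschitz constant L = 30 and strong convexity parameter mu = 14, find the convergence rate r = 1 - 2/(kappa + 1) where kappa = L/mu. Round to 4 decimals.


Step 1: Compute the condition number.
kappa = L/mu = 30/14 = 2.1429
Step 2: Compute the convergence rate.
r = 1 - 2/(kappa + 1) = 1 - 2*mu/(L + mu) = (L - mu)/(L + mu) = 16/44 = 0.3636


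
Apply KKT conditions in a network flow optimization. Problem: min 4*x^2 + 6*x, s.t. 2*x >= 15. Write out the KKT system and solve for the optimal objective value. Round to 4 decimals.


Step 1: Try lambda = 0 (constraint inactive).
x_unc = -6/(2*4) = -0.75
Check: 2*-0.75 = -1.5 < 15 -- violated!
Step 2: Constraint must be active: 2*x = 15
x* = 15/2 = 7.5
lambda = (2*4*7.5 + 6)/2 = 33.0
Step 3: Compute optimal value.
f(x*) = 4*7.5^2 + 6*7.5 = 270.0


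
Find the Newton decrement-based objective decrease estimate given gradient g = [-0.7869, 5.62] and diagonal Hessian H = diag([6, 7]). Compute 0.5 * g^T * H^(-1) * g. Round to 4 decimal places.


Step 1: H is diagonal, so H^(-1) * g = [-0.1312, 0.8029].
Step 2: g^T H^(-1) g = sum_i g_i^2 / H_ii
  = (-0.7869)^2/6 + (5.62)^2/7
  = 0.1032 + 4.5121 = 4.6153
Step 3: Objective decrease = 0.5 * g^T H^(-1) g = 2.3076


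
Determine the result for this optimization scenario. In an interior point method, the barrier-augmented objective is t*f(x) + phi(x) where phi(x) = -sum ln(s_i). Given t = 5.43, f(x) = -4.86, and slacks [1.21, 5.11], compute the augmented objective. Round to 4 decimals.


Step 1: Compute log-barrier.
ln values: [0.1906, 1.6312]
phi = -(0.1906 + 1.6312) = -1.8218
Step 2: Compute augmented objective.
t*f(x) = 5.43*-4.86 = -26.3898
Total = -26.3898 - 1.8218 = -28.2116


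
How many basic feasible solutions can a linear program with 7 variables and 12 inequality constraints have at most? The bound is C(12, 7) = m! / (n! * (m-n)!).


Each vertex corresponds to some choice of n active constraints out of m, so the number of vertices is at most C(m, n) = m! / (n!(m-n)!).
m = 12, n = 7
Numerator: 12 * 11 * 10 * 9 * 8 * 7 * 6
Denominator: 7! = 5040
C(12, 7) = 792


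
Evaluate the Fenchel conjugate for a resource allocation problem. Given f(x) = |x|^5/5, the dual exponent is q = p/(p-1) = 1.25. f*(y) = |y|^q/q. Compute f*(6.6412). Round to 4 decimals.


The conjugate exponent q satisfies 1/p + 1/q = 1.
p = 5, so q = 5/(5 - 1) = 1.25
|y|^q = 6.6412^1.25 = 10.6613
f*(6.6412) = 10.6613 / 1.25 = 8.529


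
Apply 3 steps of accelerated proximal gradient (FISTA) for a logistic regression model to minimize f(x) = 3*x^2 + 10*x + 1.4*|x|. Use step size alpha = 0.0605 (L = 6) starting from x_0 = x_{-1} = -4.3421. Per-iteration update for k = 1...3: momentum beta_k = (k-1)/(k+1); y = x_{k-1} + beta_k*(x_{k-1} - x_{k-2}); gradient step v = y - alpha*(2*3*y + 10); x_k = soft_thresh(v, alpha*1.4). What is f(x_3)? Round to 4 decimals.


FISTA on f(x) = 3*x^2 + 10*x + 1.4*|x|
L = 6, alpha = 0.0605
Iteration 1: beta = 0.0, y = -4.3421 + 0.0*(-4.3421 + 4.3421) = -4.3421
  grad(y) = -16.0526, v = y - alpha*grad = -3.3709
  prox(v) = soft_thresh(-3.3709, 0.0847) = -3.2862
Iteration 2: beta = 0.3333, y = -3.2862 + 0.3333*(-3.2862 + 4.3421) = -2.9343
  grad(y) = -7.6055, v = y - alpha*grad = -2.4741
  prox(v) = soft_thresh(-2.4741, 0.0847) = -2.3894
Iteration 3: beta = 0.5, y = -2.3894 + 0.5*(-2.3894 + 3.2862) = -1.941
  grad(y) = -1.6461, v = y - alpha*grad = -1.8414
  prox(v) = soft_thresh(-1.8414, 0.0847) = -1.7567
f(x_3) = 3*(-1.7567)^2 + 10*(-1.7567) + 1.4*|-1.7567| = -5.8496


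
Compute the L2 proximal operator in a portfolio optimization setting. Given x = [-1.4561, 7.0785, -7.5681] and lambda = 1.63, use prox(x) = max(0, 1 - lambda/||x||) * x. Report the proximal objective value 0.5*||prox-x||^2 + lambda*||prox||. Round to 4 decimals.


Step 1: Compute ||x||.
||x|| = 10.4643
Step 2: Compute scaling factor.
scale = max(0, 1 - 1.63/10.4643) = 0.8442
Step 3: prox(x) = [-1.2293, 5.9759, -6.3892]
||prox(x)|| = 8.8343
Step 4: Proximal objective.
0.5*||prox-x||^2 = 1.3285
lambda*||prox|| = 14.3999
Total = 15.7284


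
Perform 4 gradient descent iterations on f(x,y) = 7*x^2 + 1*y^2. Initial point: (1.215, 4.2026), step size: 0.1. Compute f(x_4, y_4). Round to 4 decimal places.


Gradient descent on f(x,y) = 7*x^2 + 1*y^2.
Starting point: (1.215, 4.2026), alpha = 0.1
Step 1: grad_x = 2*7*1.215 = 17.01, grad_y = 2*1*4.2026 = 8.4052
  x_1 = 1.215 - 0.1*17.01 = -0.486
  y_1 = 4.2026 - 0.1*8.4052 = 3.3621
Step 2: grad_x = 2*7*-0.486 = -6.804, grad_y = 2*1*3.3621 = 6.7242
  x_2 = -0.486 - 0.1*-6.804 = 0.1944
  y_2 = 3.3621 - 0.1*6.7242 = 2.6897
Step 3: grad_x = 2*7*0.1944 = 2.7216, grad_y = 2*1*2.6897 = 5.3793
  x_3 = 0.1944 - 0.1*2.7216 = -0.0778
  y_3 = 2.6897 - 0.1*5.3793 = 2.1517
Step 4: grad_x = 2*7*-0.0778 = -1.0886, grad_y = 2*1*2.1517 = 4.3035
  x_4 = -0.0778 - 0.1*-1.0886 = 0.0311
  y_4 = 2.1517 - 0.1*4.3035 = 1.7214
f(0.0311, 1.7214) = 7*0.0311^2 + 1*1.7214^2 = 2.9699


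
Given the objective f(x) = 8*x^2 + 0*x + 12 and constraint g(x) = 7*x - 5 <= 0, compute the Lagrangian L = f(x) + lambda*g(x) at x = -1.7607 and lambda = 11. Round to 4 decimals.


Step 1: Evaluate f(x).
f(-1.7607) = 8*(-1.7607)^2 + 0*(-1.7607) + 12 = 36.8005
Step 2: Evaluate g(x).
g(-1.7607) = 7*-1.7607 - 5 = -17.3249
Step 3: Compute Lagrangian.
L = 36.8005 + 11*-17.3249 = -153.7734


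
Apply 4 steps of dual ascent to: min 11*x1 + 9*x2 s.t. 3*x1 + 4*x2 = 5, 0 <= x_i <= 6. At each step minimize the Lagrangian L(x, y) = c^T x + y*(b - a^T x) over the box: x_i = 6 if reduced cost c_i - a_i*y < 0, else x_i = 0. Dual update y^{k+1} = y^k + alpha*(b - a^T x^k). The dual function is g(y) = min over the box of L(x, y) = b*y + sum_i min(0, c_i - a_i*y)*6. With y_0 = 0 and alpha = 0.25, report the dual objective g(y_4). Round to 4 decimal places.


Dual ascent for LP: min 11*x1 + 9*x2, 3*x1 + 4*x2 = 5, 0 <= x_i <= 6
Step 1: y^k = 0.0, reduced costs: (11.0, 9.0)
  x^k = (0.0, 0.0), subgradient = b - a^T x = 5.0
  y^{k+1} = 0.0 + 0.25*5.0 = 1.25
Step 2: y^k = 1.25, reduced costs: (7.25, 4.0)
  x^k = (0.0, 0.0), subgradient = b - a^T x = 5.0
  y^{k+1} = 1.25 + 0.25*5.0 = 2.5
Step 3: y^k = 2.5, reduced costs: (3.5, -1.0)
  x^k = (0.0, 6.0), subgradient = b - a^T x = -19.0
  y^{k+1} = 2.5 + 0.25*-19.0 = -2.25
Step 4: y^k = -2.25, reduced costs: (17.75, 18.0)
  x^k = (0.0, 0.0), subgradient = b - a^T x = 5.0
  y^{k+1} = -2.25 + 0.25*5.0 = -1.0
Dual objective at y_4 = -1.0: reduced costs (14.0, 13.0), box minimizer x = (0.0, 0.0)
g(y_4) = b*y + (c1 - a1*y)*x1 + (c2 - a2*y)*x2 = 5*(-1.0) + 14.0*0.0 + 13.0*0.0 = -5.0 + 0.0 + 0.0 = -5.0


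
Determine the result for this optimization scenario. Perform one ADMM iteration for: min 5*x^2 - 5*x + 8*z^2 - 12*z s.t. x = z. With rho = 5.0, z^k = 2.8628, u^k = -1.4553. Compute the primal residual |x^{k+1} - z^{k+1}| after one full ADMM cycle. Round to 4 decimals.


ADMM iteration with rho = 5.0, z^k = 2.8628, u^k = -1.4553
Step 1: x-update.
Minimize 5*x^2 - 5*x + (5.0/2)*(x - 2.8628 - 1.4553)^2
FOC: (2*5 + 5.0)*x = 5 + 5.0*(2.8628 + 1.4553)
x^{k+1} = 1.7727
Step 2: z-update.
Minimize 8*z^2 - 12*z + (5.0/2)*(1.7727 - z - 1.4553)^2
FOC: (2*8 + 5.0)*z = 12 + 5.0*(1.7727 - 1.4553)
z^{k+1} = 0.647
Step 3: u-update.
u^{k+1} = -1.4553 + 1.7727 - 0.647 = -0.3296
Step 4: Primal residual = |1.7727 - 0.647| = 1.1257


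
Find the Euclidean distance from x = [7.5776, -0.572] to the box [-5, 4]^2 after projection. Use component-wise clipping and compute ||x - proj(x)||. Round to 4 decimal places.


Project each component onto [-5, 4].
clip(7.5776) = 4.0, clip(-0.572) = -0.572
Projection = [4.0, -0.572]
Squared diffs: [12.7992, 0.0]
Distance = sqrt(12.7992) = 3.5776


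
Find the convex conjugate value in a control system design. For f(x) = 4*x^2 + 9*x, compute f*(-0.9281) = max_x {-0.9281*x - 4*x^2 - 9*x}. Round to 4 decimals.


f*(y) = sup_x {y*x - a*x^2 - b*x} = sup_x {(y-b)*x - a*x^2}
FOC: (y - b) - 2a*x = 0 => x* = (y - b)/(2a)
x* = (-0.9281 - 9)/(2*4) = -1.241
f*(-0.9281) = (y-b)^2/(4a) = (-0.9281 - 9)^2/(4*4)
= 98.5672/16 = 6.1604


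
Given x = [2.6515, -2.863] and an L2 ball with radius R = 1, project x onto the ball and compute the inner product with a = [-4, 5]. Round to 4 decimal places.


Step 1: Compute ||x|| (intermediates to 6 decimals).
||x|| = sqrt(2.6515^2 + (-2.863)^2) = 3.902207
Step 2: Project.
Since ||x|| > R, scale = R/||x|| = 1/3.902207 = 0.256265, proj(x) = scale * x
proj(x) = [0.679487, -0.733687]
Step 3: Dot product.
a^T * proj(x) = -4*0.679487 + 5*(-0.733687) = -6.3864


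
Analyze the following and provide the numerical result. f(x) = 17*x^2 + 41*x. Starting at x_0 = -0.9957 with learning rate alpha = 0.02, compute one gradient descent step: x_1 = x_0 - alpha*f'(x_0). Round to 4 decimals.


We compute the gradient at x_0 and apply the update.
f'(x) = 34*x + 41
f'(-0.9957) = 34*-0.9957 + 41 = 7.1462
x_1 = -0.9957 - 0.02*7.1462 = -1.1386


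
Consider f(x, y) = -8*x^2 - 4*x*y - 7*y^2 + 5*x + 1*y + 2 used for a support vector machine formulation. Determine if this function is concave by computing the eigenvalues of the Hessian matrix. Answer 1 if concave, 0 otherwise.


The Hessian of f(x,y) = -8*x^2 - 4*x*y - 7*y^2 + 5*x + 1*y + 2 is:
H = [[-16, -4], [-4, -14]]
Trace = -16 - 14 = -30
Determinant = -16*-14 - (-4)^2 = 208
Discriminant = (-30)^2 - 4*208 = 68.0
Eigenvalues: lambda_1 = -19.1231, lambda_2 = -10.8769
The function is concave.

1


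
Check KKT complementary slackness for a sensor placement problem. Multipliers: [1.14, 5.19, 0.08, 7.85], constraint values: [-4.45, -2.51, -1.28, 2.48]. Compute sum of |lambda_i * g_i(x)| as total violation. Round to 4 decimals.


KKT complementary slackness check:
lambda_1 * g_1 = 1.14 * -4.45 = -5.073
lambda_2 * g_2 = 5.19 * -2.51 = -13.0269
lambda_3 * g_3 = 0.08 * -1.28 = -0.1024
lambda_4 * g_4 = 7.85 * 2.48 = 19.468
Total violation = 5.073 + 13.0269 + 0.1024 + 19.468 = 37.6703


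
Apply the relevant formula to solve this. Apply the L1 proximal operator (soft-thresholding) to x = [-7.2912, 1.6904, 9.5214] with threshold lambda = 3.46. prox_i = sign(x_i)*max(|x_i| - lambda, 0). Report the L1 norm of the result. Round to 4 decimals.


Soft-thresholding with lambda = 3.46:
prox(-7.2912) = sign(-7.2912)*max(|-7.2912| - 3.46, 0) = -3.8312
prox(1.6904) = sign(1.6904)*max(|1.6904| - 3.46, 0) = 0.0
prox(9.5214) = sign(9.5214)*max(|9.5214| - 3.46, 0) = 6.0614
prox(x) = [-3.8312, 0.0, 6.0614]
||prox(x)||_1 = 3.8312 + 0.0 + 6.0614 = 9.8926


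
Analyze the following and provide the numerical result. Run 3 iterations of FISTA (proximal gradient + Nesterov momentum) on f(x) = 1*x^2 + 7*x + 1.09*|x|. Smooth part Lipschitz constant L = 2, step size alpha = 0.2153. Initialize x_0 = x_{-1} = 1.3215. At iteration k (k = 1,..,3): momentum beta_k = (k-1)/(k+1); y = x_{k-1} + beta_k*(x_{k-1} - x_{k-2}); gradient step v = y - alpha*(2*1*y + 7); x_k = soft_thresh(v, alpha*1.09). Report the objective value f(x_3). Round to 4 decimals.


FISTA on f(x) = 1*x^2 + 7*x + 1.09*|x|
L = 2, alpha = 0.2153
Iteration 1: beta = 0.0, y = 1.3215 + 0.0*(1.3215 - 1.3215) = 1.3215
  grad(y) = 9.643, v = y - alpha*grad = -0.7546
  prox(v) = soft_thresh(-0.7546, 0.2347) = -0.52
Iteration 2: beta = 0.3333, y = -0.52 + 0.3333*(-0.52 - 1.3215) = -1.1338
  grad(y) = 4.7324, v = y - alpha*grad = -2.1527
  prox(v) = soft_thresh(-2.1527, 0.2347) = -1.918
Iteration 3: beta = 0.5, y = -1.918 + 0.5*(-1.918 + 0.52) = -2.617
  grad(y) = 1.766, v = y - alpha*grad = -2.9972
  prox(v) = soft_thresh(-2.9972, 0.2347) = -2.7626
f(x_3) = 1*(-2.7626)^2 + 7*(-2.7626) + 1.09*|-2.7626| = -8.695


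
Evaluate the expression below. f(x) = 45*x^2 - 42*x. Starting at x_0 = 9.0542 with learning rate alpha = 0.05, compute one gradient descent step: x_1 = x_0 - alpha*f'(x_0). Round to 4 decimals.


We compute the gradient at x_0 and apply the update.
f'(x) = 90*x - 42
f'(9.0542) = 90*9.0542 - 42 = 772.878
x_1 = 9.0542 - 0.05*772.878 = -29.5897


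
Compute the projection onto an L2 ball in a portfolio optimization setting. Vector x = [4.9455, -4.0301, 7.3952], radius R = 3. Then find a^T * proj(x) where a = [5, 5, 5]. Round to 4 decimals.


Step 1: Compute ||x|| (intermediates to 6 decimals).
||x|| = sqrt(4.9455^2 + (-4.0301)^2 + 7.3952^2) = 9.766712
Step 2: Project.
Since ||x|| > R, scale = R/||x|| = 3/9.766712 = 0.307166, proj(x) = scale * x
proj(x) = [1.519089, -1.23791, 2.271554]
Step 3: Dot product.
a^T * proj(x) = 5*1.519089 + 5*(-1.23791) + 5*2.271554 = 12.7637


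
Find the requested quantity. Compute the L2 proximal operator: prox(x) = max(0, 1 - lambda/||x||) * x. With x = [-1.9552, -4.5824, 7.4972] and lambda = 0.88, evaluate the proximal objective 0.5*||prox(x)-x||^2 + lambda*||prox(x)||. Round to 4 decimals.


Step 1: Compute ||x||.
||x|| = 9.0016
Step 2: Compute scaling factor.
scale = max(0, 1 - 0.88/9.0016) = 0.9022
Step 3: prox(x) = [-1.7641, -4.1344, 6.7643]
||prox(x)|| = 8.1216
Step 4: Proximal objective.
0.5*||prox-x||^2 = 0.3872
lambda*||prox|| = 7.147
Total = 7.5342


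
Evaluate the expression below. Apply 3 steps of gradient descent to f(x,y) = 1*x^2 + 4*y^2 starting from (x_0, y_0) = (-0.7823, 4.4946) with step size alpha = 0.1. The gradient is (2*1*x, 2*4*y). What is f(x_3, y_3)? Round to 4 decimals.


Gradient descent on f(x,y) = 1*x^2 + 4*y^2.
Starting point: (-0.7823, 4.4946), alpha = 0.1
Step 1: grad_x = 2*1*-0.7823 = -1.5646, grad_y = 2*4*4.4946 = 35.9568
  x_1 = -0.7823 - 0.1*-1.5646 = -0.6258
  y_1 = 4.4946 - 0.1*35.9568 = 0.8989
Step 2: grad_x = 2*1*-0.6258 = -1.2517, grad_y = 2*4*0.8989 = 7.1914
  x_2 = -0.6258 - 0.1*-1.2517 = -0.5007
  y_2 = 0.8989 - 0.1*7.1914 = 0.1798
Step 3: grad_x = 2*1*-0.5007 = -1.0013, grad_y = 2*4*0.1798 = 1.4383
  x_3 = -0.5007 - 0.1*-1.0013 = -0.4005
  y_3 = 0.1798 - 0.1*1.4383 = 0.036
f(-0.4005, 0.036) = 1*(-0.4005)^2 + 4*0.036^2 = 0.1656


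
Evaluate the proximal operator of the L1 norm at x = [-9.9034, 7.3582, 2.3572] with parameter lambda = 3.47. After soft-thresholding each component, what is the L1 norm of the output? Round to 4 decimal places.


Soft-thresholding with lambda = 3.47:
prox(-9.9034) = sign(-9.9034)*max(|-9.9034| - 3.47, 0) = -6.4334
prox(7.3582) = sign(7.3582)*max(|7.3582| - 3.47, 0) = 3.8882
prox(2.3572) = sign(2.3572)*max(|2.3572| - 3.47, 0) = 0.0
prox(x) = [-6.4334, 3.8882, 0.0]
||prox(x)||_1 = 6.4334 + 3.8882 + 0.0 = 10.3216


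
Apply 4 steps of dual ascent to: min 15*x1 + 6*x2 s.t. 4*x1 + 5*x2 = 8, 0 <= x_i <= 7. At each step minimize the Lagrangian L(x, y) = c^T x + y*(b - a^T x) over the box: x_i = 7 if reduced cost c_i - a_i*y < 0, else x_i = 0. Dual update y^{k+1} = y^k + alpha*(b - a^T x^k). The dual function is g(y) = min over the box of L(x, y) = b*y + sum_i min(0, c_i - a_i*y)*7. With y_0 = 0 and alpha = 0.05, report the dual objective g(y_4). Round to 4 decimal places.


Dual ascent for LP: min 15*x1 + 6*x2, 4*x1 + 5*x2 = 8, 0 <= x_i <= 7
Step 1: y^k = 0.0, reduced costs: (15.0, 6.0)
  x^k = (0.0, 0.0), subgradient = b - a^T x = 8.0
  y^{k+1} = 0.0 + 0.05*8.0 = 0.4
Step 2: y^k = 0.4, reduced costs: (13.4, 4.0)
  x^k = (0.0, 0.0), subgradient = b - a^T x = 8.0
  y^{k+1} = 0.4 + 0.05*8.0 = 0.8
Step 3: y^k = 0.8, reduced costs: (11.8, 2.0)
  x^k = (0.0, 0.0), subgradient = b - a^T x = 8.0
  y^{k+1} = 0.8 + 0.05*8.0 = 1.2
Step 4: y^k = 1.2, reduced costs: (10.2, 0.0)
  x^k = (0.0, 0.0), subgradient = b - a^T x = 8.0
  y^{k+1} = 1.2 + 0.05*8.0 = 1.6
Dual objective at y_4 = 1.6: reduced costs (8.6, -2.0), box minimizer x = (0.0, 7.0)
g(y_4) = b*y + (c1 - a1*y)*x1 + (c2 - a2*y)*x2 = 8*1.6 + 8.6*0.0 + (-2.0)*7.0 = 12.8 + 0.0 - 14.0 = -1.2


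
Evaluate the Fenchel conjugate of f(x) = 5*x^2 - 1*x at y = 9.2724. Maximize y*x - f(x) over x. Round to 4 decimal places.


f*(y) = sup_x {y*x - a*x^2 - b*x} = sup_x {(y-b)*x - a*x^2}
FOC: (y - b) - 2a*x = 0 => x* = (y - b)/(2a)
x* = (9.2724 + 1)/(2*5) = 1.0272
f*(9.2724) = (y-b)^2/(4a) = (9.2724 + 1)^2/(4*5)
= 105.5222/20 = 5.2761


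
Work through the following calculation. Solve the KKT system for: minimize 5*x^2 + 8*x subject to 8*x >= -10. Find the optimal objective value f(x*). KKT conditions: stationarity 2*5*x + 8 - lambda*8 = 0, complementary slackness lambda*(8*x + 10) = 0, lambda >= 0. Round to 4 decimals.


Step 1: Try lambda = 0 (constraint inactive).
Stationarity: 2*5*x + 8 = 0
x* = -8/(2*5) = -0.8
Check constraint: 8*-0.8 = -6.4 >= -10 -- satisfied.
Step 2: Compute optimal value.
f(x*) = 5*(-0.8)^2 + 8*(-0.8) = -3.2


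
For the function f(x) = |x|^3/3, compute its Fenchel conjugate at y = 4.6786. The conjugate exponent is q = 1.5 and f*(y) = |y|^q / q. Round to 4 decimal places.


The conjugate exponent q satisfies 1/p + 1/q = 1.
p = 3, so q = 3/(3 - 1) = 1.5
|y|^q = 4.6786^1.5 = 10.1198
f*(4.6786) = 10.1198 / 1.5 = 6.7466


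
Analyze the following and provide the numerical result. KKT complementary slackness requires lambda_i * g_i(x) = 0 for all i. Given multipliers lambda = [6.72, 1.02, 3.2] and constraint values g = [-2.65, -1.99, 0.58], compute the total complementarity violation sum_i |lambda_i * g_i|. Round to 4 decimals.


KKT complementary slackness check:
lambda_1 * g_1 = 6.72 * -2.65 = -17.808
lambda_2 * g_2 = 1.02 * -1.99 = -2.0298
lambda_3 * g_3 = 3.2 * 0.58 = 1.856
Total violation = 17.808 + 2.0298 + 1.856 = 21.6938


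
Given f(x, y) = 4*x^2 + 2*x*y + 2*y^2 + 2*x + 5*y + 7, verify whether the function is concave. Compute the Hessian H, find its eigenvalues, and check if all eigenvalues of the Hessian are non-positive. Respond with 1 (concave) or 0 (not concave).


The Hessian of f(x,y) = 4*x^2 + 2*x*y + 2*y^2 + 2*x + 5*y + 7 is:
H = [[8, 2], [2, 4]]
Trace = 8 + 4 = 12
Determinant = 8*4 - (2)^2 = 28
Discriminant = (12)^2 - 4*28 = 32.0
Eigenvalues: lambda_1 = 3.1716, lambda_2 = 8.8284
The function is not concave.

0


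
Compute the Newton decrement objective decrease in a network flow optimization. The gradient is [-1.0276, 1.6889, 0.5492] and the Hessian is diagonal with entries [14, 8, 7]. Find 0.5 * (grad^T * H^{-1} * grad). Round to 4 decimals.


Step 1: H is diagonal, so H^(-1) * g = [-0.0734, 0.2111, 0.0785].
Step 2: g^T H^(-1) g = sum_i g_i^2 / H_ii
  = (-1.0276)^2/14 + (1.6889)^2/8 + (0.5492)^2/7
  = 0.0754 + 0.3565 + 0.0431 = 0.4751
Step 3: Objective decrease = 0.5 * g^T H^(-1) g = 0.2375


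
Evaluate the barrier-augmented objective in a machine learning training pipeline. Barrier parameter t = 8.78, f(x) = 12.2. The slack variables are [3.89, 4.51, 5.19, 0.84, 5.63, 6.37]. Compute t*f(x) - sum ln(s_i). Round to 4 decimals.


Step 1: Compute log-barrier.
ln values: [1.3584, 1.5063, 1.6467, -0.1744, 1.7281, 1.8516]
phi = -(1.3584 + 1.5063 + 1.6467 - 0.1744 + 1.7281 + 1.8516) = -7.9168
Step 2: Compute augmented objective.
t*f(x) = 8.78*12.2 = 107.116
Total = 107.116 - 7.9168 = 99.1992


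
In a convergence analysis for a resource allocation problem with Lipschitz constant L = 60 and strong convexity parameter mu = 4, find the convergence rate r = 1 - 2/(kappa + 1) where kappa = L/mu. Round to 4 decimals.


Step 1: Compute the condition number.
kappa = L/mu = 60/4 = 15.0
Step 2: Compute the convergence rate.
r = 1 - 2/(kappa + 1) = 1 - 2*mu/(L + mu) = (L - mu)/(L + mu) = 56/64 = 0.875


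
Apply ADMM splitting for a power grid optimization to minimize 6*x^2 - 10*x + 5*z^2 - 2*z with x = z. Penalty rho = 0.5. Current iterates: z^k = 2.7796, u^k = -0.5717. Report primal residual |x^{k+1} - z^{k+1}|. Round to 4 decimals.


ADMM iteration with rho = 0.5, z^k = 2.7796, u^k = -0.5717
Step 1: x-update.
Minimize 6*x^2 - 10*x + (0.5/2)*(x - 2.7796 - 0.5717)^2
FOC: (2*6 + 0.5)*x = 10 + 0.5*(2.7796 + 0.5717)
x^{k+1} = 0.9341
Step 2: z-update.
Minimize 5*z^2 - 2*z + (0.5/2)*(0.9341 - z - 0.5717)^2
FOC: (2*5 + 0.5)*z = 2 + 0.5*(0.9341 - 0.5717)
z^{k+1} = 0.2077
Step 3: u-update.
u^{k+1} = -0.5717 + 0.9341 - 0.2077 = 0.1546
Step 4: Primal residual = |0.9341 - 0.2077| = 0.7263


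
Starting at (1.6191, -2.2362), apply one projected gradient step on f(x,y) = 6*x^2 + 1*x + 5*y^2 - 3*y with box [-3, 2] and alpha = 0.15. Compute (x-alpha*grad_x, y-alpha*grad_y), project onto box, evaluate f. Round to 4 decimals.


Step 1: Compute gradient at (1.6191, -2.2362).
grad_x = 2*6*1.6191 + 1 = 20.4292
grad_y = 2*5*-2.2362 - 3 = -25.362
Step 2: Gradient step.
x_raw = 1.6191 - 0.15*20.4292 = -1.4453
y_raw = -2.2362 - 0.15*-25.362 = 1.5681
Step 3: Project onto [-3, 2].
x_proj = clip(-1.4453) = -1.4453
y_proj = clip(1.5681) = 1.5681
Step 4: Evaluate f.
f(-1.4453, 1.5681) = 18.6781


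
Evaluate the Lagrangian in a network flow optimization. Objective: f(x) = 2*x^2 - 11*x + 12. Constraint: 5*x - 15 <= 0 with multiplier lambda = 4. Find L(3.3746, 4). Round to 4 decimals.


Step 1: Evaluate f(x).
f(3.3746) = 2*3.3746^2 - 11*3.3746 + 12 = -2.3447
Step 2: Evaluate g(x).
g(3.3746) = 5*3.3746 - 15 = 1.873
Step 3: Compute Lagrangian.
L = -2.3447 + 4*1.873 = 5.1473


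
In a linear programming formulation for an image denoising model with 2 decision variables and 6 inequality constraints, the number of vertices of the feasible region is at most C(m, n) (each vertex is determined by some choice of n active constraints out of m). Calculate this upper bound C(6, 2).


Each vertex corresponds to some choice of n active constraints out of m, so the number of vertices is at most C(m, n) = m! / (n!(m-n)!).
m = 6, n = 2
Numerator: 6 * 5
Denominator: 2! = 2
C(6, 2) = 15


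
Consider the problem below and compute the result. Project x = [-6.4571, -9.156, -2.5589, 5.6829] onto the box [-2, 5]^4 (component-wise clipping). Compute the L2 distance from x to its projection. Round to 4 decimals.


Project each component onto [-2, 5].
clip(-6.4571) = -2.0, clip(-9.156) = -2.0, clip(-2.5589) = -2.0, clip(5.6829) = 5.0
Projection = [-2.0, -2.0, -2.0, 5.0]
Squared diffs: [19.8657, 51.2083, 0.3124, 0.4664]
Distance = sqrt(71.8528) = 8.4766


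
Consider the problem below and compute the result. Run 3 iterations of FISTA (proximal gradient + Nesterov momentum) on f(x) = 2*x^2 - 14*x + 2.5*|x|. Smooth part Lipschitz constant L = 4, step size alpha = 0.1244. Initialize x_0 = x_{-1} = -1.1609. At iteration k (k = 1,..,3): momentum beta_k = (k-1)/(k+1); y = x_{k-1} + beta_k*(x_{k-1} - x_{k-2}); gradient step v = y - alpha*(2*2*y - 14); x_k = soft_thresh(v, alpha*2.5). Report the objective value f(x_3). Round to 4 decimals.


FISTA on f(x) = 2*x^2 - 14*x + 2.5*|x|
L = 4, alpha = 0.1244
Iteration 1: beta = 0.0, y = -1.1609 + 0.0*(-1.1609 + 1.1609) = -1.1609
  grad(y) = -18.6436, v = y - alpha*grad = 1.1584
  prox(v) = soft_thresh(1.1584, 0.311) = 0.8474
Iteration 2: beta = 0.3333, y = 0.8474 + 0.3333*(0.8474 + 1.1609) = 1.5168
  grad(y) = -7.9329, v = y - alpha*grad = 2.5036
  prox(v) = soft_thresh(2.5036, 0.311) = 2.1926
Iteration 3: beta = 0.5, y = 2.1926 + 0.5*(2.1926 - 0.8474) = 2.8653
  grad(y) = -2.5389, v = y - alpha*grad = 3.1811
  prox(v) = soft_thresh(3.1811, 0.311) = 2.8701
f(x_3) = 2*2.8701^2 - 14*2.8701 + 2.5*|2.8701| = -16.5312


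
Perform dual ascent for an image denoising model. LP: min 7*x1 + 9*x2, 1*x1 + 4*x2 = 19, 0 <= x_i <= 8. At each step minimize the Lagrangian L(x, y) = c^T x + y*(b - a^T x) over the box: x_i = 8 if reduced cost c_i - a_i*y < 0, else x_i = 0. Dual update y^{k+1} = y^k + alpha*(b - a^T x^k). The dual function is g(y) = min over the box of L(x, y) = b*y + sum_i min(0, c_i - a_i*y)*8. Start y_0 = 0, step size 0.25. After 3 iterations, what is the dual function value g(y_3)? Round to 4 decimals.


Dual ascent for LP: min 7*x1 + 9*x2, 1*x1 + 4*x2 = 19, 0 <= x_i <= 8
Step 1: y^k = 0.0, reduced costs: (7.0, 9.0)
  x^k = (0.0, 0.0), subgradient = b - a^T x = 19.0
  y^{k+1} = 0.0 + 0.25*19.0 = 4.75
Step 2: y^k = 4.75, reduced costs: (2.25, -10.0)
  x^k = (0.0, 8.0), subgradient = b - a^T x = -13.0
  y^{k+1} = 4.75 + 0.25*-13.0 = 1.5
Step 3: y^k = 1.5, reduced costs: (5.5, 3.0)
  x^k = (0.0, 0.0), subgradient = b - a^T x = 19.0
  y^{k+1} = 1.5 + 0.25*19.0 = 6.25
Dual objective at y_3 = 6.25: reduced costs (0.75, -16.0), box minimizer x = (0.0, 8.0)
g(y_3) = b*y + (c1 - a1*y)*x1 + (c2 - a2*y)*x2 = 19*6.25 + 0.75*0.0 + (-16.0)*8.0 = 118.75 + 0.0 - 128.0 = -9.25


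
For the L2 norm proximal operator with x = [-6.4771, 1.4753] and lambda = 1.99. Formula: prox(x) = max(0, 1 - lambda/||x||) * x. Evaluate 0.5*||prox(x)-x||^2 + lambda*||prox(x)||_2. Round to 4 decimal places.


Step 1: Compute ||x||.
||x|| = 6.643
Step 2: Compute scaling factor.
scale = max(0, 1 - 1.99/6.643) = 0.7004
Step 3: prox(x) = [-4.5368, 1.0334]
||prox(x)|| = 4.653
Step 4: Proximal objective.
0.5*||prox-x||^2 = 1.9801
lambda*||prox|| = 9.2595
Total = 11.2395


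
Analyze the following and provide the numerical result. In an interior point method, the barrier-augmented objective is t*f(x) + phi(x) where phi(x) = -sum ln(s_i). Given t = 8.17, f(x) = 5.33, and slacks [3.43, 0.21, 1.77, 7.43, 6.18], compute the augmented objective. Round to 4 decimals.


Step 1: Compute log-barrier.
ln values: [1.2326, -1.5606, 0.571, 2.0055, 1.8213]
phi = -(1.2326 - 1.5606 + 0.571 + 2.0055 + 1.8213) = -4.0697
Step 2: Compute augmented objective.
t*f(x) = 8.17*5.33 = 43.5461
Total = 43.5461 - 4.0697 = 39.4764


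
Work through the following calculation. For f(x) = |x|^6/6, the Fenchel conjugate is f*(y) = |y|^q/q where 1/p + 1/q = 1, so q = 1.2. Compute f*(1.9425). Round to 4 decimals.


The conjugate exponent q satisfies 1/p + 1/q = 1.
p = 6, so q = 6/(6 - 1) = 1.2
|y|^q = 1.9425^1.2 = 2.2184
f*(1.9425) = 2.2184 / 1.2 = 1.8486


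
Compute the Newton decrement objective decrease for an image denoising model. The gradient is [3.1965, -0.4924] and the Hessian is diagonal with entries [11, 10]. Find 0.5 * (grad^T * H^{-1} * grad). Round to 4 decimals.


Step 1: H is diagonal, so H^(-1) * g = [0.2906, -0.0492].
Step 2: g^T H^(-1) g = sum_i g_i^2 / H_ii
  = (3.1965)^2/11 + (-0.4924)^2/10
  = 0.9289 + 0.0242 = 0.9531
Step 3: Objective decrease = 0.5 * g^T H^(-1) g = 0.4766


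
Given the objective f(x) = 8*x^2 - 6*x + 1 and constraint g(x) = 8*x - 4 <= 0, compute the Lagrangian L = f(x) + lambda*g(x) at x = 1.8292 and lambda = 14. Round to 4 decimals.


Step 1: Evaluate f(x).
f(1.8292) = 8*1.8292^2 - 6*1.8292 + 1 = 16.7926
Step 2: Evaluate g(x).
g(1.8292) = 8*1.8292 - 4 = 10.6336
Step 3: Compute Lagrangian.
L = 16.7926 + 14*10.6336 = 165.663


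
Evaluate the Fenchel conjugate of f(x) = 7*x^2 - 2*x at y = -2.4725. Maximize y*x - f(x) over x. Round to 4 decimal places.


f*(y) = sup_x {y*x - a*x^2 - b*x} = sup_x {(y-b)*x - a*x^2}
FOC: (y - b) - 2a*x = 0 => x* = (y - b)/(2a)
x* = (-2.4725 + 2)/(2*7) = -0.0338
f*(-2.4725) = (y-b)^2/(4a) = (-2.4725 + 2)^2/(4*7)
= 0.2233/28 = 0.008


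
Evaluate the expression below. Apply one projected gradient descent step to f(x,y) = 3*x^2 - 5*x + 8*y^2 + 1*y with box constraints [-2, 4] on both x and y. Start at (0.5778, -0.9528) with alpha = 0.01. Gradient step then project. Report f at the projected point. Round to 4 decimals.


Step 1: Compute gradient at (0.5778, -0.9528).
grad_x = 2*3*0.5778 - 5 = -1.5332
grad_y = 2*8*-0.9528 + 1 = -14.2448
Step 2: Gradient step.
x_raw = 0.5778 - 0.01*-1.5332 = 0.5931
y_raw = -0.9528 - 0.01*-14.2448 = -0.8104
Step 3: Project onto [-2, 4].
x_proj = clip(0.5931) = 0.5931
y_proj = clip(-0.8104) = -0.8104
Step 4: Evaluate f.
f(0.5931, -0.8104) = 2.5328


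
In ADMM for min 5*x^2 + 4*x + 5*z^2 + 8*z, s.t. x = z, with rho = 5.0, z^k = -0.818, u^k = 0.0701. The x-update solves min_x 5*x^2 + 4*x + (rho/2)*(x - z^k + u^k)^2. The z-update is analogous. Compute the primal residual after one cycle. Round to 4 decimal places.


ADMM iteration with rho = 5.0, z^k = -0.818, u^k = 0.0701
Step 1: x-update.
Minimize 5*x^2 + 4*x + (5.0/2)*(x + 0.818 + 0.0701)^2
FOC: (2*5 + 5.0)*x = -4 + 5.0*(-0.818 - 0.0701)
x^{k+1} = -0.5627
Step 2: z-update.
Minimize 5*z^2 + 8*z + (5.0/2)*(-0.5627 - z + 0.0701)^2
FOC: (2*5 + 5.0)*z = -8 + 5.0*(-0.5627 + 0.0701)
z^{k+1} = -0.6975
Step 3: u-update.
u^{k+1} = 0.0701 - 0.5627 + 0.6975 = 0.2049
Step 4: Primal residual = |-0.5627 + 0.6975| = 0.1348


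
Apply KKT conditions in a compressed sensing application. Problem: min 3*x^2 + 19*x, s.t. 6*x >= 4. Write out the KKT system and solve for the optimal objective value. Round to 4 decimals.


Step 1: Try lambda = 0 (constraint inactive).
x_unc = -19/(2*3) = -3.1667
Check: 6*-3.1667 = -19.0002 < 4 -- violated!
Step 2: Constraint must be active: 6*x = 4
x* = 4/6 = 2/3 = 0.6667 (rounded; the exact value 2/3 is used below)
lambda = (2*3*(2/3) + 19)/6 = 3.8333
Step 3: Compute optimal value.
f(x*) = 3*(2/3)^2 + 19*(2/3) = 14.0


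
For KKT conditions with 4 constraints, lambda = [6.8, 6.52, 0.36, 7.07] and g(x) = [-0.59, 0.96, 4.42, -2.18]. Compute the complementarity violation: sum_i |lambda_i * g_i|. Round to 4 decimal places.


KKT complementary slackness check:
lambda_1 * g_1 = 6.8 * -0.59 = -4.012
lambda_2 * g_2 = 6.52 * 0.96 = 6.2592
lambda_3 * g_3 = 0.36 * 4.42 = 1.5912
lambda_4 * g_4 = 7.07 * -2.18 = -15.4126
Total violation = 4.012 + 6.2592 + 1.5912 + 15.4126 = 27.275


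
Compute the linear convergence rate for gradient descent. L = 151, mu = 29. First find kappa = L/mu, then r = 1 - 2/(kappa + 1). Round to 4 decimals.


Step 1: Compute the condition number.
kappa = L/mu = 151/29 = 5.2069
Step 2: Compute the convergence rate.
r = 1 - 2/(kappa + 1) = 1 - 2*mu/(L + mu) = (L - mu)/(L + mu) = 122/180 = 0.6778


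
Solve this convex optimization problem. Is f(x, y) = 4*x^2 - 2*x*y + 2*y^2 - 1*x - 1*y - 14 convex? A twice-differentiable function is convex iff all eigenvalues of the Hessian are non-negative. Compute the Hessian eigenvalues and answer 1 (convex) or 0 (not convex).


The Hessian of f(x,y) = 4*x^2 - 2*x*y + 2*y^2 - 1*x - 1*y - 14 is:
H = [[8, -2], [-2, 4]]
Trace = 8 + 4 = 12
Determinant = 8*4 - (-2)^2 = 28
Discriminant = (12)^2 - 4*28 = 32.0
Eigenvalues: lambda_1 = 3.1716, lambda_2 = 8.8284
The function is convex.

1


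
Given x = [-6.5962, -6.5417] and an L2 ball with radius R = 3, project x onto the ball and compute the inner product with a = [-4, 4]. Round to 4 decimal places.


Step 1: Compute ||x|| (intermediates to 6 decimals).
||x|| = sqrt((-6.5962)^2 + (-6.5417)^2) = 9.289978
Step 2: Project.
Since ||x|| > R, scale = R/||x|| = 3/9.289978 = 0.322929, proj(x) = scale * x
proj(x) = [-2.130104, -2.112505]
Step 3: Dot product.
a^T * proj(x) = -4*(-2.130104) + 4*(-2.112505) = 0.0704


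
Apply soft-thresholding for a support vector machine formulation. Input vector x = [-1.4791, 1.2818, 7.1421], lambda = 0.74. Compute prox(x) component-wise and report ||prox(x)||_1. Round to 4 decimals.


Soft-thresholding with lambda = 0.74:
prox(-1.4791) = sign(-1.4791)*max(|-1.4791| - 0.74, 0) = -0.7391
prox(1.2818) = sign(1.2818)*max(|1.2818| - 0.74, 0) = 0.5418
prox(7.1421) = sign(7.1421)*max(|7.1421| - 0.74, 0) = 6.4021
prox(x) = [-0.7391, 0.5418, 6.4021]
||prox(x)||_1 = 0.7391 + 0.5418 + 6.4021 = 7.683


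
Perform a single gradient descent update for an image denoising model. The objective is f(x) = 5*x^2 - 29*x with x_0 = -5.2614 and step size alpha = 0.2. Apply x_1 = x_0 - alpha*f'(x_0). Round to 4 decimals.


We compute the gradient at x_0 and apply the update.
f'(x) = 10*x - 29
f'(-5.2614) = 10*-5.2614 - 29 = -81.614
x_1 = -5.2614 - 0.2*-81.614 = 11.0614
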